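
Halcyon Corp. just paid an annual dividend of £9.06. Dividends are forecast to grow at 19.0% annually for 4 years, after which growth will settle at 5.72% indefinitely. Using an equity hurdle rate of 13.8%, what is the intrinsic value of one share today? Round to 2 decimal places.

£182.31

Two-stage DDM. Project D₁…D_4 at 0.19, terminal growth 0.0572, discount at r = 0.138.
D_1 = 10.7814
D_2 = 12.8299
D_3 = 15.2675
D_4 = 18.1684
Terminal value at t=4: TV = D_5/(r−g) = 19.2076/(0.138−0.0572) = 237.7179
P₀ = 10.7814/(1+0.138)^1 + 12.8299/(1+0.138)^2 + 15.2675/(1+0.138)^3 + 18.1684/(1+0.138)^4 + 237.7179/(1+0.138)^4 = 182.3135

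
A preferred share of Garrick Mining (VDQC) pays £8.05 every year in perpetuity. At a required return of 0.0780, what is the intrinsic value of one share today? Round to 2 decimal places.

Zero-growth DDM (perpetuity): P₀ = D/r = 8.05 / 0.078 = 103.2051

£103.21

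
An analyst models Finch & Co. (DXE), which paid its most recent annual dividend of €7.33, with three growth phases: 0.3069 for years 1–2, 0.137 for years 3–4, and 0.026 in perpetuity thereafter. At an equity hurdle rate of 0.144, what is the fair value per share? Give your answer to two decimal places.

€119.06

Three-stage DDM. Project D₁…D_4; terminal Gordon value at t=4 with g = 0.026; discount at r = 0.144.
D_1 = 9.5796
D_2 = 12.5195
D_3 = 14.2347
D_4 = 16.1849
TV_4 = 16.6057/(0.144−0.026) = 140.7262
P₀ = Σ Dₜ/(1+r)ᵗ + TV_4/(1+r)^4 = 119.0589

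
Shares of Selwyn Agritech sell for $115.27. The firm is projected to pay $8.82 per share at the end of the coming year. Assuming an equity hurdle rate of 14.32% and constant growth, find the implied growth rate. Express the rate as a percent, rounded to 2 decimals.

From P₀ = D₁/(r − g), the implied growth is g = r − D₁/P₀.
g = 0.1432 − 8.82/115.27 = 0.1432 − 0.07652 = 0.06668

6.67%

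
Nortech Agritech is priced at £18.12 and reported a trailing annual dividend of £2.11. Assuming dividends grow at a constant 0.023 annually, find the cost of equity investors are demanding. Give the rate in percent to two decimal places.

Rearranging the constant-growth DDM: r = D₁/P₀ + g.
D₁ = 2.11 × (1 + 0.023) = 2.1585.
r = 2.1585 / 18.12 + 0.023 = 0.11912 + 0.023 = 0.14212

14.21%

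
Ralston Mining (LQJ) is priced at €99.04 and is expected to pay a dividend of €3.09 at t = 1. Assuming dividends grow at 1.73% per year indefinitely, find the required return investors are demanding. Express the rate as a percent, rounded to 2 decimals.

Rearranging the constant-growth DDM: r = D₁/P₀ + g.
r = 3.0900 / 99.04 + 0.0173 = 0.03120 + 0.0173 = 0.04850

4.85%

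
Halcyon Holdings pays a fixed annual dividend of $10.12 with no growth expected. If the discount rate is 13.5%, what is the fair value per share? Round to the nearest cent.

$74.96

Zero-growth DDM (perpetuity): P₀ = D/r = 10.12 / 0.135 = 74.9630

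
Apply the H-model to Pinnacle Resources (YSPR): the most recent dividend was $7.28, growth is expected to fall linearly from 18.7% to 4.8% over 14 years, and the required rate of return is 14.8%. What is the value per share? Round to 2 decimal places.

H-model: P₀ = D₀[(1+g_L) + H(g_S−g_L)]/(r−g_L), with H = 14/2 = 7.
P₀ = 7.28 × [(1+0.048) + 7×(0.187−0.048)] / (0.148−0.048)
   = 7.28 × 2.0210 / 0.1 = 147.1288

$147.13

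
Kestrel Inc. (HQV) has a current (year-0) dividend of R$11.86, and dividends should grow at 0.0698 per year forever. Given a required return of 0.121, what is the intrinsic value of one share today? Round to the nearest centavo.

Gordon growth model: P₀ = D₁/(r − g). D₁ = 11.86 × (1 + 0.0698) = 12.6878.
P₀ = 12.6878 / (0.121 − 0.0698) = 12.6878 / 0.0512 = 247.8091

R$247.81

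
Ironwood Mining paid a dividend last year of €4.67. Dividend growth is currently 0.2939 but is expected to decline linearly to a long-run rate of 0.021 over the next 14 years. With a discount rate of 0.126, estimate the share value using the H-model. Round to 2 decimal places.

H-model: P₀ = D₀[(1+g_L) + H(g_S−g_L)]/(r−g_L), with H = 14/2 = 7.
P₀ = 4.67 × [(1+0.021) + 7×(0.2939−0.021)] / (0.126−0.021)
   = 4.67 × 2.9313 / 0.105 = 130.3731

€130.37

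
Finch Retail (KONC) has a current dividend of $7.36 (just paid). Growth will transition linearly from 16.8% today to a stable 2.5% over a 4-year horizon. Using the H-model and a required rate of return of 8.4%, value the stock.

$163.54

H-model: P₀ = D₀[(1+g_L) + H(g_S−g_L)]/(r−g_L), with H = 4/2 = 2.
P₀ = 7.36 × [(1+0.025) + 2×(0.168−0.025)] / (0.084−0.025)
   = 7.36 × 1.3110 / 0.059 = 163.5417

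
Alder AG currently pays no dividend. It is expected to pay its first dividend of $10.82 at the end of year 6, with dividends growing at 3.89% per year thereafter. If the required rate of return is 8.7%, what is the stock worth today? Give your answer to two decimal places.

Deferred-dividend DDM. At t=5 the remaining stream is a growing perpetuity with first payment D_6 = 10.82.
V_5 = D_6/(r−g) = 10.82/(0.087−0.0389) = 224.9480
P₀ = V_5/(1+r)^5 = 224.9480/(1+0.087)^5 = 148.2294

$148.23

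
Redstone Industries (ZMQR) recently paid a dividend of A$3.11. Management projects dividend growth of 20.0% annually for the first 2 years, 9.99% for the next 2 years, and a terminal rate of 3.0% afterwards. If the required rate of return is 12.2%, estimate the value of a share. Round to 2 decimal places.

A$52.06

Three-stage DDM. Project D₁…D_4; terminal Gordon value at t=4 with g = 0.03; discount at r = 0.122.
D_1 = 3.7320
D_2 = 4.4784
D_3 = 4.9258
D_4 = 5.4179
TV_4 = 5.5804/(0.122−0.03) = 60.6567
P₀ = Σ Dₜ/(1+r)ᵗ + TV_4/(1+r)^4 = 52.0640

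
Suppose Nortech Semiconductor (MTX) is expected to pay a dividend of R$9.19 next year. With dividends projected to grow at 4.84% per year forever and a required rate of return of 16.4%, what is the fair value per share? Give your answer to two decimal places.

Gordon growth model: P₀ = D₁/(r − g), with D₁ = 9.19 given directly.
P₀ = 9.1900 / (0.164 − 0.0484) = 9.1900 / 0.1156 = 79.4983

R$79.50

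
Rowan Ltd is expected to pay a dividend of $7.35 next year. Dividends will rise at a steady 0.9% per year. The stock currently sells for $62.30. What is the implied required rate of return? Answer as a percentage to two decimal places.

Rearranging the constant-growth DDM: r = D₁/P₀ + g.
r = 7.3500 / 62.30 + 0.009 = 0.11798 + 0.009 = 0.12698

12.70%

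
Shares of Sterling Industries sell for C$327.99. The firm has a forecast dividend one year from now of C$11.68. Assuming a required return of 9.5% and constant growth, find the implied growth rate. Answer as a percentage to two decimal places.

From P₀ = D₁/(r − g), the implied growth is g = r − D₁/P₀.
g = 0.095 − 11.68/327.99 = 0.095 − 0.03561 = 0.05939

5.94%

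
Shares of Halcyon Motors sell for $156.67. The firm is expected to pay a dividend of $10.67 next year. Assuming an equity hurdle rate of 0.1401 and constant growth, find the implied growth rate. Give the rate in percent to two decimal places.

7.20%

From P₀ = D₁/(r − g), the implied growth is g = r − D₁/P₀.
g = 0.1401 − 10.67/156.67 = 0.1401 − 0.06810 = 0.07200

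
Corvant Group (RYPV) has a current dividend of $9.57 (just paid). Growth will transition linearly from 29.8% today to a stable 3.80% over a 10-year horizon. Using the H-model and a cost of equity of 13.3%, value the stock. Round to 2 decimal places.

H-model: P₀ = D₀[(1+g_L) + H(g_S−g_L)]/(r−g_L), with H = 10/2 = 5.
P₀ = 9.57 × [(1+0.038) + 5×(0.298−0.038)] / (0.133−0.038)
   = 9.57 × 2.3380 / 0.095 = 235.5227

$235.52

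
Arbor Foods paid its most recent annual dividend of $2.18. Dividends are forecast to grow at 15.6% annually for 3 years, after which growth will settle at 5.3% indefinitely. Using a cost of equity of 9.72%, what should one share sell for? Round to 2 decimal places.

Two-stage DDM. Project D₁…D_3 at 0.156, terminal growth 0.053, discount at r = 0.0972.
D_1 = 2.5201
D_2 = 2.9132
D_3 = 3.3677
Terminal value at t=3: TV = D_4/(r−g) = 3.5462/(0.0972−0.053) = 80.2299
P₀ = 2.5201/(1+0.0972)^1 + 2.9132/(1+0.0972)^2 + 3.3677/(1+0.0972)^3 + 80.2299/(1+0.0972)^3 = 68.0069

$68.01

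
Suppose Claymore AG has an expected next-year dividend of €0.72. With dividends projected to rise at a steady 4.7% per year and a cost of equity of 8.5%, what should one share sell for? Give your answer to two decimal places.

Gordon growth model: P₀ = D₁/(r − g), with D₁ = 0.72 given directly.
P₀ = 0.7200 / (0.085 − 0.047) = 0.7200 / 0.038 = 18.9474

€18.95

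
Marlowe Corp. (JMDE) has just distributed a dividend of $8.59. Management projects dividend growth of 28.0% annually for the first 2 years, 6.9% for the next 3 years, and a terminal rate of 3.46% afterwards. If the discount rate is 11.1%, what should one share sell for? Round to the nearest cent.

$190.53

Three-stage DDM. Project D₁…D_5; terminal Gordon value at t=5 with g = 0.0346; discount at r = 0.111.
D_1 = 10.9952
D_2 = 14.0739
D_3 = 15.0450
D_4 = 16.0831
D_5 = 17.1928
TV_5 = 17.7877/(0.111−0.0346) = 232.8227
P₀ = Σ Dₜ/(1+r)ᵗ + TV_5/(1+r)^5 = 190.5316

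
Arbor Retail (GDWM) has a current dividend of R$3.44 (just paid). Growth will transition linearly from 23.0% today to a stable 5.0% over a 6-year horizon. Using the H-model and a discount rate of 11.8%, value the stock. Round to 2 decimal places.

R$80.44

H-model: P₀ = D₀[(1+g_L) + H(g_S−g_L)]/(r−g_L), with H = 6/2 = 3.
P₀ = 3.44 × [(1+0.05) + 3×(0.23−0.05)] / (0.118−0.05)
   = 3.44 × 1.5900 / 0.068 = 80.4353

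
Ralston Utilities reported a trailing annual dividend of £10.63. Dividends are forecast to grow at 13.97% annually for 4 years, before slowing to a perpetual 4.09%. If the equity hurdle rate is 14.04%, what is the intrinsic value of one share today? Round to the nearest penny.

Two-stage DDM. Project D₁…D_4 at 0.1397, terminal growth 0.0409, discount at r = 0.1404.
D_1 = 12.1150
D_2 = 13.8075
D_3 = 15.7364
D_4 = 17.9348
Terminal value at t=4: TV = D_5/(r−g) = 18.6683/(0.1404−0.0409) = 187.6210
P₀ = 12.1150/(1+0.1404)^1 + 13.8075/(1+0.1404)^2 + 15.7364/(1+0.1404)^3 + 17.9348/(1+0.1404)^4 + 187.6210/(1+0.1404)^4 = 153.3857

£153.39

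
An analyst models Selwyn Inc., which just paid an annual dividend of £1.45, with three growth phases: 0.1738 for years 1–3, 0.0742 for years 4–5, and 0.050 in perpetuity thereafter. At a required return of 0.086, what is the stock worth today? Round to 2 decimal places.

Three-stage DDM. Project D₁…D_5; terminal Gordon value at t=5 with g = 0.05; discount at r = 0.086.
D_1 = 1.7020
D_2 = 1.9978
D_3 = 2.3450
D_4 = 2.5190
D_5 = 2.7060
TV_5 = 2.8413/(0.086−0.05) = 78.9237
P₀ = Σ Dₜ/(1+r)ᵗ + TV_5/(1+r)^5 = 60.9410

£60.94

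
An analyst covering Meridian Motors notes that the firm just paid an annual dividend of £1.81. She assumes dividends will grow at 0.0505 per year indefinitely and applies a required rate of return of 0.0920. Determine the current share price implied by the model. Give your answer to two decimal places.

£45.82

Gordon growth model: P₀ = D₁/(r − g). D₁ = 1.81 × (1 + 0.0505) = 1.9014.
P₀ = 1.9014 / (0.092 − 0.0505) = 1.9014 / 0.0415 = 45.8170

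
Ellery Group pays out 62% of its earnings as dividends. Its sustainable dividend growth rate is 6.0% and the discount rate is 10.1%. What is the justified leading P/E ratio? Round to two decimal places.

Justified leading P/E = b/(r−g) = 0.62/(0.101−0.06) = 15.1220

15.12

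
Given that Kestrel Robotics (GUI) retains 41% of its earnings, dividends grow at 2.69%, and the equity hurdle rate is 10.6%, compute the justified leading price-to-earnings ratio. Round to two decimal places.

7.46

Payout ratio b = 1 − 0.41 = 0.59.
Justified leading P/E = b/(r−g) = 0.59/(0.106−0.0269) = 7.4589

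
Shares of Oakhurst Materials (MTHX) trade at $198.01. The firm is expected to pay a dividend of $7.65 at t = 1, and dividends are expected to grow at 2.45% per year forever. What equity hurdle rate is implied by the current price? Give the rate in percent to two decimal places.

6.31%

Rearranging the constant-growth DDM: r = D₁/P₀ + g.
r = 7.6500 / 198.01 + 0.0245 = 0.03863 + 0.0245 = 0.06313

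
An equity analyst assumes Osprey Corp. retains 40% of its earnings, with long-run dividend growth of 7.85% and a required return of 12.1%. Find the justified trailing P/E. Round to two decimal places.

Payout ratio b = 1 − 0.40 = 0.60.
Justified trailing P/E = b(1+g)/(r−g) = 0.60×(1+0.0785)/(0.121−0.0785) = 15.2259

15.23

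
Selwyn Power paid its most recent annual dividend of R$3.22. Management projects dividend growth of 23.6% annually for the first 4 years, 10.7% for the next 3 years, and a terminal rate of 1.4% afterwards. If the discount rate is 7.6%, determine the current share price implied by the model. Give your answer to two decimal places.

Three-stage DDM. Project D₁…D_7; terminal Gordon value at t=7 with g = 0.014; discount at r = 0.076.
D_1 = 3.9799
D_2 = 4.9192
D_3 = 6.0801
D_4 = 7.5150
D_5 = 8.3191
D_6 = 9.2093
D_7 = 10.1947
TV_7 = 10.3374/(0.076−0.014) = 166.7320
P₀ = Σ Dₜ/(1+r)ᵗ + TV_7/(1+r)^7 = 136.0881

R$136.09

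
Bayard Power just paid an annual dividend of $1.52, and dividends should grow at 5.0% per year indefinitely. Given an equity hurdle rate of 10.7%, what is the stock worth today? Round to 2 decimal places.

$28.00

Gordon growth model: P₀ = D₁/(r − g). D₁ = 1.52 × (1 + 0.05) = 1.5960.
P₀ = 1.5960 / (0.107 − 0.05) = 1.5960 / 0.057 = 28.0000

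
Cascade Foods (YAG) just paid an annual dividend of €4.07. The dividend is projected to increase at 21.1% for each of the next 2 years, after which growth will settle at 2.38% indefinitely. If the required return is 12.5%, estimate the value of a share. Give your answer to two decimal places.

Two-stage DDM. Project D₁…D_2 at 0.211, terminal growth 0.0238, discount at r = 0.125.
D_1 = 4.9288
D_2 = 5.9687
Terminal value at t=2: TV = D_3/(r−g) = 6.1108/(0.125−0.0238) = 60.3834
P₀ = 4.9288/(1+0.125)^1 + 5.9687/(1+0.125)^2 + 60.3834/(1+0.125)^2 = 56.8075

€56.81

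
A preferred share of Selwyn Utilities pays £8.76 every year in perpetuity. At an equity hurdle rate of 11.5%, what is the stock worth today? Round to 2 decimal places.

£76.17

Zero-growth DDM (perpetuity): P₀ = D/r = 8.76 / 0.115 = 76.1739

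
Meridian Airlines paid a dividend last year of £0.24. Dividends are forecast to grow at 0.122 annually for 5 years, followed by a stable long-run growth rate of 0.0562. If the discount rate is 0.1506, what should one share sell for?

Two-stage DDM. Project D₁…D_5 at 0.122, terminal growth 0.0562, discount at r = 0.1506.
D_1 = 0.2693
D_2 = 0.3021
D_3 = 0.3390
D_4 = 0.3803
D_5 = 0.4268
Terminal value at t=5: TV = D_6/(r−g) = 0.4507/(0.1506−0.0562) = 4.7747
P₀ = 0.2693/(1+0.1506)^1 + 0.3021/(1+0.1506)^2 + 0.3390/(1+0.1506)^3 + 0.3803/(1+0.1506)^4 + 0.4268/(1+0.1506)^5 + 4.7747/(1+0.1506)^5 = 3.4811

£3.48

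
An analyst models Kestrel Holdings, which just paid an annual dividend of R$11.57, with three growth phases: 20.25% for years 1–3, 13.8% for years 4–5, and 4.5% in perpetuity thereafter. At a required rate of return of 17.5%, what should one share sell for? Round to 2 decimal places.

R$153.51

Three-stage DDM. Project D₁…D_5; terminal Gordon value at t=5 with g = 0.045; discount at r = 0.175.
D_1 = 13.9129
D_2 = 16.7303
D_3 = 20.1182
D_4 = 22.8945
D_5 = 26.0539
TV_5 = 27.2264/(0.175−0.045) = 209.4335
P₀ = Σ Dₜ/(1+r)ᵗ + TV_5/(1+r)^5 = 153.5137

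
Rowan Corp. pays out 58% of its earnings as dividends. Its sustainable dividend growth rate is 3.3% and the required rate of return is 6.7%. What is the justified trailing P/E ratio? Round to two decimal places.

Justified trailing P/E = b(1+g)/(r−g) = 0.58×(1+0.033)/(0.067−0.033) = 17.6218

17.62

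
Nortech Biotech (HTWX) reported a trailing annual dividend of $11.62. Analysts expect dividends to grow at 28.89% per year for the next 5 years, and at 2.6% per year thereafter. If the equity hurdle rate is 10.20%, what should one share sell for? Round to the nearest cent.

Two-stage DDM. Project D₁…D_5 at 0.2889, terminal growth 0.026, discount at r = 0.102.
D_1 = 14.9770
D_2 = 19.3039
D_3 = 24.8808
D_4 = 32.0688
D_5 = 41.3335
Terminal value at t=5: TV = D_6/(r−g) = 42.4082/(0.102−0.026) = 558.0023
P₀ = 14.9770/(1+0.102)^1 + 19.3039/(1+0.102)^2 + 24.8808/(1+0.102)^3 + 32.0688/(1+0.102)^4 + 41.3335/(1+0.102)^5 + 558.0023/(1+0.102)^5 = 438.5988

$438.60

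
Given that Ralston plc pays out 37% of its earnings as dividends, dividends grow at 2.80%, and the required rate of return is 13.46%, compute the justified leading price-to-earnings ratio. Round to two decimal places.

Justified leading P/E = b/(r−g) = 0.37/(0.1346−0.028) = 3.4709

3.47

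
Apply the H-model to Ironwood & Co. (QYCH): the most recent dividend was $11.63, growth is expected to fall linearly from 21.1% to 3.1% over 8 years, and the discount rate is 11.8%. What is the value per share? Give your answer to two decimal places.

$234.07

H-model: P₀ = D₀[(1+g_L) + H(g_S−g_L)]/(r−g_L), with H = 8/2 = 4.
P₀ = 11.63 × [(1+0.031) + 4×(0.211−0.031)] / (0.118−0.031)
   = 11.63 × 1.7510 / 0.087 = 234.0705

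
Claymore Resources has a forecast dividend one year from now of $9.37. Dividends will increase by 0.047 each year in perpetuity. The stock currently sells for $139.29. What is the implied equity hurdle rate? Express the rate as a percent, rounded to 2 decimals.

Rearranging the constant-growth DDM: r = D₁/P₀ + g.
r = 9.3700 / 139.29 + 0.047 = 0.06727 + 0.047 = 0.11427

11.43%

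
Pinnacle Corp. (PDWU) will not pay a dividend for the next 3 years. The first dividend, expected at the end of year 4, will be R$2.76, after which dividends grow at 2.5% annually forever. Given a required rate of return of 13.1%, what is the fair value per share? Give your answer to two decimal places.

R$18.00

Deferred-dividend DDM. At t=3 the remaining stream is a growing perpetuity with first payment D_4 = 2.76.
V_3 = D_4/(r−g) = 2.76/(0.131−0.025) = 26.0377
P₀ = V_3/(1+r)^3 = 26.0377/(1+0.131)^3 = 17.9976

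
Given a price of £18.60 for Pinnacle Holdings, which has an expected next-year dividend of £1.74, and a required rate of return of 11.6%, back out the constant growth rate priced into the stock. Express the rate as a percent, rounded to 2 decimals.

2.25%

From P₀ = D₁/(r − g), the implied growth is g = r − D₁/P₀.
g = 0.116 − 1.74/18.60 = 0.116 − 0.09355 = 0.02245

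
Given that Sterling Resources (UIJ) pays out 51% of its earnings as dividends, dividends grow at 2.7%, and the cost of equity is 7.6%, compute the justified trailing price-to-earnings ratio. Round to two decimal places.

Justified trailing P/E = b(1+g)/(r−g) = 0.51×(1+0.027)/(0.076−0.027) = 10.6892

10.69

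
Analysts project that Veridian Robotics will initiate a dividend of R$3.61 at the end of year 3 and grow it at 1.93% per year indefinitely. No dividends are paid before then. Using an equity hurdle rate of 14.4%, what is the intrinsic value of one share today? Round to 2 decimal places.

Deferred-dividend DDM. At t=2 the remaining stream is a growing perpetuity with first payment D_3 = 3.61.
V_2 = D_3/(r−g) = 3.61/(0.144−0.0193) = 28.9495
P₀ = V_2/(1+r)^2 = 28.9495/(1+0.144)^2 = 22.1202

R$22.12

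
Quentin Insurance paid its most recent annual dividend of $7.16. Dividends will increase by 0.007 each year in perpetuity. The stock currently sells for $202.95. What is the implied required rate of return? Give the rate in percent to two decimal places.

4.25%

Rearranging the constant-growth DDM: r = D₁/P₀ + g.
D₁ = 7.16 × (1 + 0.007) = 7.2101.
r = 7.2101 / 202.95 + 0.007 = 0.03553 + 0.007 = 0.04253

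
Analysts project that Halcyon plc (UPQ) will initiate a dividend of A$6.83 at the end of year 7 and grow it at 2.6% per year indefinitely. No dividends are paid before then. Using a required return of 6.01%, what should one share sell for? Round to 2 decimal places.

A$141.12

Deferred-dividend DDM. At t=6 the remaining stream is a growing perpetuity with first payment D_7 = 6.83.
V_6 = D_7/(r−g) = 6.83/(0.0601−0.026) = 200.2933
P₀ = V_6/(1+r)^6 = 200.2933/(1+0.0601)^6 = 141.1189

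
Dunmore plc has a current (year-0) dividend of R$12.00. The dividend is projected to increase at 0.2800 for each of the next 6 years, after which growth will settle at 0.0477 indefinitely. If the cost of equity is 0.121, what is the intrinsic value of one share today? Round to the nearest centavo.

Two-stage DDM. Project D₁…D_6 at 0.28, terminal growth 0.0477, discount at r = 0.121.
D_1 = 15.3600
D_2 = 19.6608
D_3 = 25.1658
D_4 = 32.2123
D_5 = 41.2317
D_6 = 52.7766
Terminal value at t=6: TV = D_7/(r−g) = 55.2940/(0.121−0.0477) = 754.3520
P₀ = 15.3600/(1+0.121)^1 + 19.6608/(1+0.121)^2 + 25.1658/(1+0.121)^3 + 32.2123/(1+0.121)^4 + 41.2317/(1+0.121)^5 + 52.7766/(1+0.121)^6 + 754.3520/(1+0.121)^6 = 497.6352

R$497.64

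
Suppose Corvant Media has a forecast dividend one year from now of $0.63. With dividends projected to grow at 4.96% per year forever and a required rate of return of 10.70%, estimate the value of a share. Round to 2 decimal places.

Gordon growth model: P₀ = D₁/(r − g), with D₁ = 0.63 given directly.
P₀ = 0.6300 / (0.107 − 0.0496) = 0.6300 / 0.0574 = 10.9756

$10.98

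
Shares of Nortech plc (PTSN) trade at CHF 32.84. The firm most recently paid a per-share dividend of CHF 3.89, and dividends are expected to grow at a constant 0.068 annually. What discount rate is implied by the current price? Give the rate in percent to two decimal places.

19.45%

Rearranging the constant-growth DDM: r = D₁/P₀ + g.
D₁ = 3.89 × (1 + 0.068) = 4.1545.
r = 4.1545 / 32.84 + 0.068 = 0.12651 + 0.068 = 0.19451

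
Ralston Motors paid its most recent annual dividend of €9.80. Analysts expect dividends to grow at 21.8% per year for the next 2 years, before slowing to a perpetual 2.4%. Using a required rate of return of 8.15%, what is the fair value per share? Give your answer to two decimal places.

€244.83

Two-stage DDM. Project D₁…D_2 at 0.218, terminal growth 0.024, discount at r = 0.0815.
D_1 = 11.9364
D_2 = 14.5385
Terminal value at t=2: TV = D_3/(r−g) = 14.8875/(0.0815−0.024) = 258.9123
P₀ = 11.9364/(1+0.0815)^1 + 14.5385/(1+0.0815)^2 + 258.9123/(1+0.0815)^2 = 244.8271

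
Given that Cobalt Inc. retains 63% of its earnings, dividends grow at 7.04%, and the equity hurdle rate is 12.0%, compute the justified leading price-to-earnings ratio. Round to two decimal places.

Payout ratio b = 1 − 0.63 = 0.37.
Justified leading P/E = b/(r−g) = 0.37/(0.12−0.0704) = 7.4597

7.46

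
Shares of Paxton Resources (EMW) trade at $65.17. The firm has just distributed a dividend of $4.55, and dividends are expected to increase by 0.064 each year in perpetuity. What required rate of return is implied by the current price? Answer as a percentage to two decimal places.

Rearranging the constant-growth DDM: r = D₁/P₀ + g.
D₁ = 4.55 × (1 + 0.064) = 4.8412.
r = 4.8412 / 65.17 + 0.064 = 0.07429 + 0.064 = 0.13829

13.83%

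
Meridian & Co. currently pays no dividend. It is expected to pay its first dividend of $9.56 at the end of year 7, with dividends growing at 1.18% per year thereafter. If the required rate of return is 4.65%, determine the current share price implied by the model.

Deferred-dividend DDM. At t=6 the remaining stream is a growing perpetuity with first payment D_7 = 9.56.
V_6 = D_7/(r−g) = 9.56/(0.0465−0.0118) = 275.5043
P₀ = V_6/(1+r)^6 = 275.5043/(1+0.0465)^6 = 209.7457

$209.75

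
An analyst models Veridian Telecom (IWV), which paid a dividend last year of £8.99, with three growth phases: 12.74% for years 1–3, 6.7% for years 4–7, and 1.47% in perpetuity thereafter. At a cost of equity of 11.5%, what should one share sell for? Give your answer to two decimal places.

£139.76

Three-stage DDM. Project D₁…D_7; terminal Gordon value at t=7 with g = 0.0147; discount at r = 0.115.
D_1 = 10.1353
D_2 = 11.4266
D_3 = 12.8823
D_4 = 13.7454
D_5 = 14.6664
D_6 = 15.6490
D_7 = 16.6975
TV_7 = 16.9430/(0.115−0.0147) = 168.9228
P₀ = Σ Dₜ/(1+r)ᵗ + TV_7/(1+r)^7 = 139.7585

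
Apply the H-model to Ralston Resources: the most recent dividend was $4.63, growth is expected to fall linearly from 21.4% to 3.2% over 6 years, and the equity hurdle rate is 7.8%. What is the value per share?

$158.83

H-model: P₀ = D₀[(1+g_L) + H(g_S−g_L)]/(r−g_L), with H = 6/2 = 3.
P₀ = 4.63 × [(1+0.032) + 3×(0.214−0.032)] / (0.078−0.032)
   = 4.63 × 1.5780 / 0.046 = 158.8291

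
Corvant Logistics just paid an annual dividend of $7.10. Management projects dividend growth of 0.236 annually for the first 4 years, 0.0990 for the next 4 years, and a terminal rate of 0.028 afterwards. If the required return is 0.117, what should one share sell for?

Three-stage DDM. Project D₁…D_8; terminal Gordon value at t=8 with g = 0.028; discount at r = 0.117.
D_1 = 8.7756
D_2 = 10.8466
D_3 = 13.4064
D_4 = 16.5704
D_5 = 18.2108
D_6 = 20.0137
D_7 = 21.9951
D_8 = 24.1726
TV_8 = 24.8494/(0.117−0.028) = 279.2069
P₀ = Σ Dₜ/(1+r)ᵗ + TV_8/(1+r)^8 = 192.9160

$192.92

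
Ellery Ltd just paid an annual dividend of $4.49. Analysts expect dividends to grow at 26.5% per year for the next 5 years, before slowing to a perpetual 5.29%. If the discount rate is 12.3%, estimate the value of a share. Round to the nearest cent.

$154.86

Two-stage DDM. Project D₁…D_5 at 0.265, terminal growth 0.0529, discount at r = 0.123.
D_1 = 5.6799
D_2 = 7.1850
D_3 = 9.0890
D_4 = 11.4976
D_5 = 14.5445
Terminal value at t=5: TV = D_6/(r−g) = 15.3139/(0.123−0.0529) = 218.4581
P₀ = 5.6799/(1+0.123)^1 + 7.1850/(1+0.123)^2 + 9.0890/(1+0.123)^3 + 11.4976/(1+0.123)^4 + 14.5445/(1+0.123)^5 + 218.4581/(1+0.123)^5 = 154.8573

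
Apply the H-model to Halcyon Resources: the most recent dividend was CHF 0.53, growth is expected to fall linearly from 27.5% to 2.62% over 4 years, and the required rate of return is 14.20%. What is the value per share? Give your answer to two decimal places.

CHF 6.97

H-model: P₀ = D₀[(1+g_L) + H(g_S−g_L)]/(r−g_L), with H = 4/2 = 2.
P₀ = 0.53 × [(1+0.0262) + 2×(0.275−0.0262)] / (0.142−0.0262)
   = 0.53 × 1.5238 / 0.1158 = 6.9742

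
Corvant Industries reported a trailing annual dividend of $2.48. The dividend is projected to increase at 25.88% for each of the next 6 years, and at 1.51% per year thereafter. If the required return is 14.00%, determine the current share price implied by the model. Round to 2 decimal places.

$57.89

Two-stage DDM. Project D₁…D_6 at 0.2588, terminal growth 0.0151, discount at r = 0.14.
D_1 = 3.1218
D_2 = 3.9298
D_3 = 4.9468
D_4 = 6.2270
D_5 = 7.8385
D_6 = 9.8672
Terminal value at t=6: TV = D_7/(r−g) = 10.0162/(0.14−0.0151) = 80.1934
P₀ = 3.1218/(1+0.14)^1 + 3.9298/(1+0.14)^2 + 4.9468/(1+0.14)^3 + 6.2270/(1+0.14)^4 + 7.8385/(1+0.14)^5 + 9.8672/(1+0.14)^6 + 80.1934/(1+0.14)^6 = 57.8895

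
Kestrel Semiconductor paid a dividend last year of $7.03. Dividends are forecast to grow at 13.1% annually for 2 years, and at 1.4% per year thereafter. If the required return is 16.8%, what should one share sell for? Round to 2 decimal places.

$56.80

Two-stage DDM. Project D₁…D_2 at 0.131, terminal growth 0.014, discount at r = 0.168.
D_1 = 7.9509
D_2 = 8.9925
Terminal value at t=2: TV = D_3/(r−g) = 9.1184/(0.168−0.014) = 59.2104
P₀ = 7.9509/(1+0.168)^1 + 8.9925/(1+0.168)^2 + 59.2104/(1+0.168)^2 = 56.8012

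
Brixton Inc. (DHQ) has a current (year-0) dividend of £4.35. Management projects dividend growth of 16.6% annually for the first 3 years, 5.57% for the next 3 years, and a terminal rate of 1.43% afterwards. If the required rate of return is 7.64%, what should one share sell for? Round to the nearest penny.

£116.50

Three-stage DDM. Project D₁…D_6; terminal Gordon value at t=6 with g = 0.0143; discount at r = 0.0764.
D_1 = 5.0721
D_2 = 5.9141
D_3 = 6.8958
D_4 = 7.2799
D_5 = 7.6854
D_6 = 8.1135
TV_6 = 8.2295/(0.0764−0.0143) = 132.5200
P₀ = Σ Dₜ/(1+r)ᵗ + TV_6/(1+r)^6 = 116.5034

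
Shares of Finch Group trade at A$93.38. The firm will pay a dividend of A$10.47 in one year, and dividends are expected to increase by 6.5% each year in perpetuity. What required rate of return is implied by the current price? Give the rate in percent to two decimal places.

17.71%

Rearranging the constant-growth DDM: r = D₁/P₀ + g.
r = 10.4700 / 93.38 + 0.065 = 0.11212 + 0.065 = 0.17712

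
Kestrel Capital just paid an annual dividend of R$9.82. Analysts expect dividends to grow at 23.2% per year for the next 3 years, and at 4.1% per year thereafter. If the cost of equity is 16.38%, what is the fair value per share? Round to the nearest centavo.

Two-stage DDM. Project D₁…D_3 at 0.232, terminal growth 0.041, discount at r = 0.1638.
D_1 = 12.0982
D_2 = 14.9050
D_3 = 18.3630
Terminal value at t=3: TV = D_4/(r−g) = 19.1159/(0.1638−0.041) = 155.6668
P₀ = 12.0982/(1+0.1638)^1 + 14.9050/(1+0.1638)^2 + 18.3630/(1+0.1638)^3 + 155.6668/(1+0.1638)^3 = 131.8051

R$131.81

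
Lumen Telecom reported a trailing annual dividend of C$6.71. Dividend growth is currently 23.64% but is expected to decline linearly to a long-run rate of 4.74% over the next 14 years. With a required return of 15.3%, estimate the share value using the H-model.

H-model: P₀ = D₀[(1+g_L) + H(g_S−g_L)]/(r−g_L), with H = 14/2 = 7.
P₀ = 6.71 × [(1+0.0474) + 7×(0.2364−0.0474)] / (0.153−0.0474)
   = 6.71 × 2.3704 / 0.1056 = 150.6192

C$150.62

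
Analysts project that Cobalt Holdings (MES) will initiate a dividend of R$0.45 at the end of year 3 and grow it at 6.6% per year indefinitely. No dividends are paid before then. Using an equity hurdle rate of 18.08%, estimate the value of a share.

R$2.81

Deferred-dividend DDM. At t=2 the remaining stream is a growing perpetuity with first payment D_3 = 0.45.
V_2 = D_3/(r−g) = 0.45/(0.1808−0.066) = 3.9199
P₀ = V_2/(1+r)^2 = 3.9199/(1+0.1808)^2 = 2.8114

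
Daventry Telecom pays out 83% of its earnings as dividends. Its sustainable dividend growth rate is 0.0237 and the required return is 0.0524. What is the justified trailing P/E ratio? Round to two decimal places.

29.61

Justified trailing P/E = b(1+g)/(r−g) = 0.83×(1+0.0237)/(0.0524−0.0237) = 29.6053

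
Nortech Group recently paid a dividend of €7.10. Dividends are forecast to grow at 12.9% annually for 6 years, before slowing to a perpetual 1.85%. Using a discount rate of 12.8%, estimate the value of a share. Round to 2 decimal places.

Two-stage DDM. Project D₁…D_6 at 0.129, terminal growth 0.0185, discount at r = 0.128.
D_1 = 8.0159
D_2 = 9.0500
D_3 = 10.2174
D_4 = 11.5354
D_5 = 13.0235
D_6 = 14.7035
Terminal value at t=6: TV = D_7/(r−g) = 14.9756/(0.128−0.0185) = 136.7631
P₀ = 8.0159/(1+0.128)^1 + 9.0500/(1+0.128)^2 + 10.2174/(1+0.128)^3 + 11.5354/(1+0.128)^4 + 13.0235/(1+0.128)^5 + 14.7035/(1+0.128)^6 + 136.7631/(1+0.128)^6 = 109.1242

€109.12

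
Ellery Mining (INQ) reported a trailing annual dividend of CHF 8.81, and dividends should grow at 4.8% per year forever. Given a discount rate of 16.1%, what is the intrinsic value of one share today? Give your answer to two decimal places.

Gordon growth model: P₀ = D₁/(r − g). D₁ = 8.81 × (1 + 0.048) = 9.2329.
P₀ = 9.2329 / (0.161 − 0.048) = 9.2329 / 0.113 = 81.7069

CHF 81.71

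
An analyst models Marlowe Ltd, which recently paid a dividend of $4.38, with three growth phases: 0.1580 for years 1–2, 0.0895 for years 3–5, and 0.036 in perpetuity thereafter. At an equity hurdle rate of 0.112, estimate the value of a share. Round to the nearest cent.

Three-stage DDM. Project D₁…D_5; terminal Gordon value at t=5 with g = 0.036; discount at r = 0.112.
D_1 = 5.0720
D_2 = 5.8734
D_3 = 6.3991
D_4 = 6.9718
D_5 = 7.5958
TV_5 = 7.8692/(0.112−0.036) = 103.5426
P₀ = Σ Dₜ/(1+r)ᵗ + TV_5/(1+r)^5 = 83.8887

$83.89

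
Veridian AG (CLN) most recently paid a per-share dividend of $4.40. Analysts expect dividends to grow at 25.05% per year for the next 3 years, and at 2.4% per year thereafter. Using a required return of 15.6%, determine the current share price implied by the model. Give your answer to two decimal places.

$58.69

Two-stage DDM. Project D₁…D_3 at 0.2505, terminal growth 0.024, discount at r = 0.156.
D_1 = 5.5022
D_2 = 6.8805
D_3 = 8.6041
Terminal value at t=3: TV = D_4/(r−g) = 8.8106/(0.156−0.024) = 66.7467
P₀ = 5.5022/(1+0.156)^1 + 6.8805/(1+0.156)^2 + 8.6041/(1+0.156)^3 + 66.7467/(1+0.156)^3 = 58.6854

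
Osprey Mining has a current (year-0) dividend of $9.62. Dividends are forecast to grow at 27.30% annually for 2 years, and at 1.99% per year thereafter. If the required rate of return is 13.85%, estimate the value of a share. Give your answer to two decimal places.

Two-stage DDM. Project D₁…D_2 at 0.273, terminal growth 0.0199, discount at r = 0.1385.
D_1 = 12.2463
D_2 = 15.5895
Terminal value at t=2: TV = D_3/(r−g) = 15.8997/(0.1385−0.0199) = 134.0617
P₀ = 12.2463/(1+0.1385)^1 + 15.5895/(1+0.1385)^2 + 134.0617/(1+0.1385)^2 = 126.2119

$126.21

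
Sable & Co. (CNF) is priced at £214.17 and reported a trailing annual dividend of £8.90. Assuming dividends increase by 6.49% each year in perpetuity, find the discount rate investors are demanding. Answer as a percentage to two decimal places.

Rearranging the constant-growth DDM: r = D₁/P₀ + g.
D₁ = 8.90 × (1 + 0.0649) = 9.4776.
r = 9.4776 / 214.17 + 0.0649 = 0.04425 + 0.0649 = 0.10915

10.92%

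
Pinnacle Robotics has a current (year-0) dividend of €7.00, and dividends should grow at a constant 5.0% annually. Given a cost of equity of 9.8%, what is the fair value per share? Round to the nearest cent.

€153.12

Gordon growth model: P₀ = D₁/(r − g). D₁ = 7.00 × (1 + 0.05) = 7.3500.
P₀ = 7.3500 / (0.098 − 0.05) = 7.3500 / 0.048 = 153.1250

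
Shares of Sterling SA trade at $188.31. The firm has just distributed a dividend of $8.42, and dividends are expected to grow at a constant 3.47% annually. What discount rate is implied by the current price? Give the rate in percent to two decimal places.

Rearranging the constant-growth DDM: r = D₁/P₀ + g.
D₁ = 8.42 × (1 + 0.0347) = 8.7122.
r = 8.7122 / 188.31 + 0.0347 = 0.04627 + 0.0347 = 0.08097

8.10%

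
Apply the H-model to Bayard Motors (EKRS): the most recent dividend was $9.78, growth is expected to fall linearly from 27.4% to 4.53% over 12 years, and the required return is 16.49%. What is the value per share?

H-model: P₀ = D₀[(1+g_L) + H(g_S−g_L)]/(r−g_L), with H = 12/2 = 6.
P₀ = 9.78 × [(1+0.0453) + 6×(0.274−0.0453)] / (0.1649−0.0453)
   = 9.78 × 2.4175 / 0.1196 = 197.6852

$197.69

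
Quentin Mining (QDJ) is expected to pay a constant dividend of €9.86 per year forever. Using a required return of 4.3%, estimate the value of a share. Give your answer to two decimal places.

Zero-growth DDM (perpetuity): P₀ = D/r = 9.86 / 0.043 = 229.3023

€229.30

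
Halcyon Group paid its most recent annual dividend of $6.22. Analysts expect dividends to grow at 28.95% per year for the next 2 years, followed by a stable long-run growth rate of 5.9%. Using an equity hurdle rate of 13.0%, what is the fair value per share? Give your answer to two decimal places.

$136.01

Two-stage DDM. Project D₁…D_2 at 0.2895, terminal growth 0.059, discount at r = 0.13.
D_1 = 8.0207
D_2 = 10.3427
Terminal value at t=2: TV = D_3/(r−g) = 10.9529/(0.13−0.059) = 154.2662
P₀ = 8.0207/(1+0.13)^1 + 10.3427/(1+0.13)^2 + 154.2662/(1+0.13)^2 = 136.0108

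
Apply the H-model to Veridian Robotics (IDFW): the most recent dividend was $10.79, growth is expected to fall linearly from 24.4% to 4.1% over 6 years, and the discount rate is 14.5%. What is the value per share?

H-model: P₀ = D₀[(1+g_L) + H(g_S−g_L)]/(r−g_L), with H = 6/2 = 3.
P₀ = 10.79 × [(1+0.041) + 3×(0.244−0.041)] / (0.145−0.041)
   = 10.79 × 1.6500 / 0.104 = 171.1875

$171.19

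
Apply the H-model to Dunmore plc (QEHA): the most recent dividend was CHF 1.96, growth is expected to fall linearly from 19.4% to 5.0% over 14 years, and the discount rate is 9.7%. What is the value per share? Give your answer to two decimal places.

CHF 85.82

H-model: P₀ = D₀[(1+g_L) + H(g_S−g_L)]/(r−g_L), with H = 14/2 = 7.
P₀ = 1.96 × [(1+0.05) + 7×(0.194−0.05)] / (0.097−0.05)
   = 1.96 × 2.0580 / 0.047 = 85.8230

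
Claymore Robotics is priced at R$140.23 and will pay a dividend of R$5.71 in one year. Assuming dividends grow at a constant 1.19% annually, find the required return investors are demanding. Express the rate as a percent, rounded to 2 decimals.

5.26%

Rearranging the constant-growth DDM: r = D₁/P₀ + g.
r = 5.7100 / 140.23 + 0.0119 = 0.04072 + 0.0119 = 0.05262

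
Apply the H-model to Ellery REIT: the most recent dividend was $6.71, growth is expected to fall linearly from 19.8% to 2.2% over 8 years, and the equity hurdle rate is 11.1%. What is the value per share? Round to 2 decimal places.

H-model: P₀ = D₀[(1+g_L) + H(g_S−g_L)]/(r−g_L), with H = 8/2 = 4.
P₀ = 6.71 × [(1+0.022) + 4×(0.198−0.022)] / (0.111−0.022)
   = 6.71 × 1.7260 / 0.089 = 130.1288

$130.13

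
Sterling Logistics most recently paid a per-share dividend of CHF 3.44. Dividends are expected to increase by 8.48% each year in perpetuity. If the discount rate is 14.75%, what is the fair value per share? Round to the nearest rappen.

CHF 59.52

Gordon growth model: P₀ = D₁/(r − g). D₁ = 3.44 × (1 + 0.0848) = 3.7317.
P₀ = 3.7317 / (0.1475 − 0.0848) = 3.7317 / 0.0627 = 59.5169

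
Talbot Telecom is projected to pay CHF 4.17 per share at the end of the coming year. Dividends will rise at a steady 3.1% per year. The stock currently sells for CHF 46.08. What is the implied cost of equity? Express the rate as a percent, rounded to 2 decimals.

Rearranging the constant-growth DDM: r = D₁/P₀ + g.
r = 4.1700 / 46.08 + 0.031 = 0.09049 + 0.031 = 0.12149

12.15%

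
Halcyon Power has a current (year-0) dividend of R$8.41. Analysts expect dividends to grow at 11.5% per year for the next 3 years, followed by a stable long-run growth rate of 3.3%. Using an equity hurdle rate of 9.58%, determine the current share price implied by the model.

R$171.86

Two-stage DDM. Project D₁…D_3 at 0.115, terminal growth 0.033, discount at r = 0.0958.
D_1 = 9.3772
D_2 = 10.4555
D_3 = 11.6579
Terminal value at t=3: TV = D_4/(r−g) = 12.0426/(0.0958−0.033) = 191.7614
P₀ = 9.3772/(1+0.0958)^1 + 10.4555/(1+0.0958)^2 + 11.6579/(1+0.0958)^3 + 191.7614/(1+0.0958)^3 = 171.8607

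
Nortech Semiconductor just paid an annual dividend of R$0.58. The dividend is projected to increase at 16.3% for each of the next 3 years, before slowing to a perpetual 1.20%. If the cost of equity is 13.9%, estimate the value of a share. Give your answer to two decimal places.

R$6.73

Two-stage DDM. Project D₁…D_3 at 0.163, terminal growth 0.012, discount at r = 0.139.
D_1 = 0.6745
D_2 = 0.7845
D_3 = 0.9124
Terminal value at t=3: TV = D_4/(r−g) = 0.9233/(0.139−0.012) = 7.2702
P₀ = 0.6745/(1+0.139)^1 + 0.7845/(1+0.139)^2 + 0.9124/(1+0.139)^3 + 7.2702/(1+0.139)^3 = 6.7344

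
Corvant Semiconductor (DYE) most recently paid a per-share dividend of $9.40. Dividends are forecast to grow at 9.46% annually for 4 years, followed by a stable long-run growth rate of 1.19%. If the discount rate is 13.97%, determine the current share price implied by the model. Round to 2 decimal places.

$97.35

Two-stage DDM. Project D₁…D_4 at 0.0946, terminal growth 0.0119, discount at r = 0.1397.
D_1 = 10.2892
D_2 = 11.2626
D_3 = 12.3280
D_4 = 13.4943
Terminal value at t=4: TV = D_5/(r−g) = 13.6549/(0.1397−0.0119) = 106.8455
P₀ = 10.2892/(1+0.1397)^1 + 11.2626/(1+0.1397)^2 + 12.3280/(1+0.1397)^3 + 13.4943/(1+0.1397)^4 + 106.8455/(1+0.1397)^4 = 97.3523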